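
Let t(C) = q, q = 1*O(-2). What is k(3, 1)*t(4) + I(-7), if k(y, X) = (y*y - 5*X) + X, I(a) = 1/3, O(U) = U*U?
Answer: 61/3 ≈ 20.333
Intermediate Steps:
O(U) = U²
I(a) = ⅓
k(y, X) = y² - 4*X (k(y, X) = (y² - 5*X) + X = y² - 4*X)
q = 4 (q = 1*(-2)² = 1*4 = 4)
t(C) = 4
k(3, 1)*t(4) + I(-7) = (3² - 4*1)*4 + ⅓ = (9 - 4)*4 + ⅓ = 5*4 + ⅓ = 20 + ⅓ = 61/3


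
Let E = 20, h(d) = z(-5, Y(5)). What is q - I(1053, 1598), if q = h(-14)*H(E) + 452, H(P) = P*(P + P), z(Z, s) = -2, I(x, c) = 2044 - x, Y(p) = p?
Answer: -2139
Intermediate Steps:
h(d) = -2
H(P) = 2*P**2 (H(P) = P*(2*P) = 2*P**2)
q = -1148 (q = -4*20**2 + 452 = -4*400 + 452 = -2*800 + 452 = -1600 + 452 = -1148)
q - I(1053, 1598) = -1148 - (2044 - 1*1053) = -1148 - (2044 - 1053) = -1148 - 1*991 = -1148 - 991 = -2139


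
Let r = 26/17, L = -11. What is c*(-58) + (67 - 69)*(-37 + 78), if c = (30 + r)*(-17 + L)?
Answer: 869070/17 ≈ 51122.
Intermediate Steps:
r = 26/17 (r = 26*(1/17) = 26/17 ≈ 1.5294)
c = -15008/17 (c = (30 + 26/17)*(-17 - 11) = (536/17)*(-28) = -15008/17 ≈ -882.82)
c*(-58) + (67 - 69)*(-37 + 78) = -15008/17*(-58) + (67 - 69)*(-37 + 78) = 870464/17 - 2*41 = 870464/17 - 82 = 869070/17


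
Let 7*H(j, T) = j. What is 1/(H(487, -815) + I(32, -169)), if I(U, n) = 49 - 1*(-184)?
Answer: 7/2118 ≈ 0.0033050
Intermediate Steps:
H(j, T) = j/7
I(U, n) = 233 (I(U, n) = 49 + 184 = 233)
1/(H(487, -815) + I(32, -169)) = 1/((⅐)*487 + 233) = 1/(487/7 + 233) = 1/(2118/7) = 7/2118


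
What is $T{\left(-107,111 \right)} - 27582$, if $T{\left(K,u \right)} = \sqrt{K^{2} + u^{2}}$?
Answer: $-27582 + \sqrt{23770} \approx -27428.0$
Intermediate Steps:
$T{\left(-107,111 \right)} - 27582 = \sqrt{\left(-107\right)^{2} + 111^{2}} - 27582 = \sqrt{11449 + 12321} - 27582 = \sqrt{23770} - 27582 = -27582 + \sqrt{23770}$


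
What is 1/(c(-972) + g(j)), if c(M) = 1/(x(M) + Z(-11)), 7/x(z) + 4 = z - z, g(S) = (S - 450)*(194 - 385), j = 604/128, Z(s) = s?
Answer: 1632/138799381 ≈ 1.1758e-5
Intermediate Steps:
j = 151/32 (j = 604*(1/128) = 151/32 ≈ 4.7188)
g(S) = 85950 - 191*S (g(S) = (-450 + S)*(-191) = 85950 - 191*S)
x(z) = -7/4 (x(z) = 7/(-4 + (z - z)) = 7/(-4 + 0) = 7/(-4) = 7*(-¼) = -7/4)
c(M) = -4/51 (c(M) = 1/(-7/4 - 11) = 1/(-51/4) = -4/51)
1/(c(-972) + g(j)) = 1/(-4/51 + (85950 - 191*151/32)) = 1/(-4/51 + (85950 - 28841/32)) = 1/(-4/51 + 2721559/32) = 1/(138799381/1632) = 1632/138799381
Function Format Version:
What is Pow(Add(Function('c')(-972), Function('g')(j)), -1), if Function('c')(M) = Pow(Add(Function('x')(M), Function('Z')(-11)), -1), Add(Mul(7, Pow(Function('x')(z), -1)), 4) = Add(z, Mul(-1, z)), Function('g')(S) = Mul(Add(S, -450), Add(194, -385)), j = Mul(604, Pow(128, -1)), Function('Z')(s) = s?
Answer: Rational(1632, 138799381) ≈ 1.1758e-5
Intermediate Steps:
j = Rational(151, 32) (j = Mul(604, Rational(1, 128)) = Rational(151, 32) ≈ 4.7188)
Function('g')(S) = Add(85950, Mul(-191, S)) (Function('g')(S) = Mul(Add(-450, S), -191) = Add(85950, Mul(-191, S)))
Function('x')(z) = Rational(-7, 4) (Function('x')(z) = Mul(7, Pow(Add(-4, Add(z, Mul(-1, z))), -1)) = Mul(7, Pow(Add(-4, 0), -1)) = Mul(7, Pow(-4, -1)) = Mul(7, Rational(-1, 4)) = Rational(-7, 4))
Function('c')(M) = Rational(-4, 51) (Function('c')(M) = Pow(Add(Rational(-7, 4), -11), -1) = Pow(Rational(-51, 4), -1) = Rational(-4, 51))
Pow(Add(Function('c')(-972), Function('g')(j)), -1) = Pow(Add(Rational(-4, 51), Add(85950, Mul(-191, Rational(151, 32)))), -1) = Pow(Add(Rational(-4, 51), Add(85950, Rational(-28841, 32))), -1) = Pow(Add(Rational(-4, 51), Rational(2721559, 32)), -1) = Pow(Rational(138799381, 1632), -1) = Rational(1632, 138799381)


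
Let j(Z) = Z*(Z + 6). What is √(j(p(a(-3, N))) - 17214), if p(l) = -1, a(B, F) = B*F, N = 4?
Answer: I*√17219 ≈ 131.22*I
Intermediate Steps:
j(Z) = Z*(6 + Z)
√(j(p(a(-3, N))) - 17214) = √(-(6 - 1) - 17214) = √(-1*5 - 17214) = √(-5 - 17214) = √(-17219) = I*√17219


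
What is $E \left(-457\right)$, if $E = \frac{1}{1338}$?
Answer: $- \frac{457}{1338} \approx -0.34155$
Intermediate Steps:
$E = \frac{1}{1338} \approx 0.00074738$
$E \left(-457\right) = \frac{1}{1338} \left(-457\right) = - \frac{457}{1338}$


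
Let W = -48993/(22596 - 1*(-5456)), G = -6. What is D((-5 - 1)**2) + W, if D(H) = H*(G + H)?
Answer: 30247167/28052 ≈ 1078.3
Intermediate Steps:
W = -48993/28052 (W = -48993/(22596 + 5456) = -48993/28052 ≈ -1.7465)
D(H) = H*(-6 + H)
D((-5 - 1)**2) + W = (-5 - 1)**2*(-6 + (-5 - 1)**2) - 48993/28052 = (-6)**2*(-6 + (-6)**2) - 48993/28052 = 36*(-6 + 36) - 48993/28052 = 36*30 - 48993/28052 = 1080 - 48993/28052 = 30247167/28052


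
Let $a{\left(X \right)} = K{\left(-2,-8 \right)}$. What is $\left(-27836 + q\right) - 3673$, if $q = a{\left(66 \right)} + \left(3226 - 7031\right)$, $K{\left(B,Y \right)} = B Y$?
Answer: $-35298$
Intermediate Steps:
$a{\left(X \right)} = 16$ ($a{\left(X \right)} = \left(-2\right) \left(-8\right) = 16$)
$q = -3789$ ($q = 16 + \left(3226 - 7031\right) = 16 - 3805 = -3789$)
$\left(-27836 + q\right) - 3673 = \left(-27836 - 3789\right) - 3673 = -31625 - 3673 = -35298$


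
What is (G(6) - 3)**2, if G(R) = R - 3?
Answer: 0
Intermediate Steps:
G(R) = -3 + R
(G(6) - 3)**2 = ((-3 + 6) - 3)**2 = (3 - 3)**2 = 0**2 = 0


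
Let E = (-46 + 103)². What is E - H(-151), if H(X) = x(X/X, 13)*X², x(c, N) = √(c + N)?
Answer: 3249 - 22801*√14 ≈ -82065.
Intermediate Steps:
x(c, N) = √(N + c)
H(X) = √14*X² (H(X) = √(13 + X/X)*X² = √(13 + 1)*X² = √14*X²)
E = 3249 (E = 57² = 3249)
E - H(-151) = 3249 - √14*(-151)² = 3249 - √14*22801 = 3249 - 22801*√14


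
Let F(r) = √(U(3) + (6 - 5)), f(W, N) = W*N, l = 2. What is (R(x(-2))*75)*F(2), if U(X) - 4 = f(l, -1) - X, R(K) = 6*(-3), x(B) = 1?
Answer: 0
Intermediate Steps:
R(K) = -18
f(W, N) = N*W
U(X) = 2 - X (U(X) = 4 + (-1*2 - X) = 4 + (-2 - X) = 2 - X)
F(r) = 0 (F(r) = √((2 - 1*3) + (6 - 5)) = √((2 - 3) + 1) = √(-1 + 1) = √0 = 0)
(R(x(-2))*75)*F(2) = -18*75*0 = -1350*0 = 0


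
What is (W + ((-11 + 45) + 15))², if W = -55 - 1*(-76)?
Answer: 4900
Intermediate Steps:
W = 21 (W = -55 + 76 = 21)
(W + ((-11 + 45) + 15))² = (21 + ((-11 + 45) + 15))² = (21 + (34 + 15))² = (21 + 49)² = 70² = 4900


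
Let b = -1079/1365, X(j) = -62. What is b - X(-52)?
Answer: 6427/105 ≈ 61.210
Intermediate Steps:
b = -83/105 (b = -1079*1/1365 = -83/105 ≈ -0.79048)
b - X(-52) = -83/105 - 1*(-62) = -83/105 + 62 = 6427/105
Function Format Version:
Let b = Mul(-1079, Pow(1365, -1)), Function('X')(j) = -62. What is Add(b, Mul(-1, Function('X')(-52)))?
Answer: Rational(6427, 105) ≈ 61.210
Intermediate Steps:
b = Rational(-83, 105) (b = Mul(-1079, Rational(1, 1365)) = Rational(-83, 105) ≈ -0.79048)
Add(b, Mul(-1, Function('X')(-52))) = Add(Rational(-83, 105), Mul(-1, -62)) = Add(Rational(-83, 105), 62) = Rational(6427, 105)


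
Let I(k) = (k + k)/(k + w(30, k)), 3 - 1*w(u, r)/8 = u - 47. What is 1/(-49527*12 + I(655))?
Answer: -163/96874550 ≈ -1.6826e-6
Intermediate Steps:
w(u, r) = 400 - 8*u (w(u, r) = 24 - 8*(u - 47) = 24 - 8*(-47 + u) = 24 + (376 - 8*u) = 400 - 8*u)
I(k) = 2*k/(160 + k) (I(k) = (k + k)/(k + (400 - 8*30)) = (2*k)/(k + (400 - 240)) = (2*k)/(k + 160) = (2*k)/(160 + k) = 2*k/(160 + k))
1/(-49527*12 + I(655)) = 1/(-49527*12 + 2*655/(160 + 655)) = 1/(-594324 + 2*655/815) = 1/(-594324 + 2*655*(1/815)) = 1/(-594324 + 262/163) = 1/(-96874550/163) = -163/96874550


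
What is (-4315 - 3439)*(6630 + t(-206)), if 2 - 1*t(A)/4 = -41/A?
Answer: -5300882528/103 ≈ -5.1465e+7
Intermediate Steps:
t(A) = 8 + 164/A (t(A) = 8 - (-164)/A = 8 + 164/A)
(-4315 - 3439)*(6630 + t(-206)) = (-4315 - 3439)*(6630 + (8 + 164/(-206))) = -7754*(6630 + (8 + 164*(-1/206))) = -7754*(6630 + (8 - 82/103)) = -7754*(6630 + 742/103) = -7754*683632/103 = -5300882528/103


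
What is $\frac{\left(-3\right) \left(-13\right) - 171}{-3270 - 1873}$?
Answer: $\frac{132}{5143} \approx 0.025666$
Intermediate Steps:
$\frac{\left(-3\right) \left(-13\right) - 171}{-3270 - 1873} = \frac{39 - 171}{-5143} = \left(-132\right) \left(- \frac{1}{5143}\right) = \frac{132}{5143}$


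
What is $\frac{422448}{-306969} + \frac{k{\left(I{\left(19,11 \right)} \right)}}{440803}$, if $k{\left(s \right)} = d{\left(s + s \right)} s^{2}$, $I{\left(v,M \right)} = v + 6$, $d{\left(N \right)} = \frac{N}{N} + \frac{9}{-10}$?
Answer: $- \frac{9548572317}{6939120826} \approx -1.376$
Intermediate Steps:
$d{\left(N \right)} = \frac{1}{10}$ ($d{\left(N \right)} = 1 + 9 \left(- \frac{1}{10}\right) = 1 - \frac{9}{10} = \frac{1}{10}$)
$I{\left(v,M \right)} = 6 + v$
$k{\left(s \right)} = \frac{s^{2}}{10}$
$\frac{422448}{-306969} + \frac{k{\left(I{\left(19,11 \right)} \right)}}{440803} = \frac{422448}{-306969} + \frac{\frac{1}{10} \left(6 + 19\right)^{2}}{440803} = 422448 \left(- \frac{1}{306969}\right) + \frac{25^{2}}{10} \cdot \frac{1}{440803} = - \frac{10832}{7871} + \frac{1}{10} \cdot 625 \cdot \frac{1}{440803} = - \frac{10832}{7871} + \frac{125}{2} \cdot \frac{1}{440803} = - \frac{10832}{7871} + \frac{125}{881606} = - \frac{9548572317}{6939120826}$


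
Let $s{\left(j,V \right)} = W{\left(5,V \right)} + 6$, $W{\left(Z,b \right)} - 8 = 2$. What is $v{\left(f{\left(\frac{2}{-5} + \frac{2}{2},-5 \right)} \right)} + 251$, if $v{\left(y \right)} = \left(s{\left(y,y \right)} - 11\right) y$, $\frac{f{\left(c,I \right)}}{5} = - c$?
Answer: $236$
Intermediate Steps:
$W{\left(Z,b \right)} = 10$ ($W{\left(Z,b \right)} = 8 + 2 = 10$)
$f{\left(c,I \right)} = - 5 c$ ($f{\left(c,I \right)} = 5 \left(- c\right) = - 5 c$)
$s{\left(j,V \right)} = 16$ ($s{\left(j,V \right)} = 10 + 6 = 16$)
$v{\left(y \right)} = 5 y$ ($v{\left(y \right)} = \left(16 - 11\right) y = 5 y$)
$v{\left(f{\left(\frac{2}{-5} + \frac{2}{2},-5 \right)} \right)} + 251 = 5 \left(- 5 \left(\frac{2}{-5} + \frac{2}{2}\right)\right) + 251 = 5 \left(- 5 \left(2 \left(- \frac{1}{5}\right) + 2 \cdot \frac{1}{2}\right)\right) + 251 = 5 \left(- 5 \left(- \frac{2}{5} + 1\right)\right) + 251 = 5 \left(\left(-5\right) \frac{3}{5}\right) + 251 = 5 \left(-3\right) + 251 = -15 + 251 = 236$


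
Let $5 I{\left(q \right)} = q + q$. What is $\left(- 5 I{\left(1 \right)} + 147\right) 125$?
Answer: $18125$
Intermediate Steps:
$I{\left(q \right)} = \frac{2 q}{5}$ ($I{\left(q \right)} = \frac{q + q}{5} = \frac{2 q}{5}$)
$\left(- 5 I{\left(1 \right)} + 147\right) 125 = \left(- 5 \cdot \frac{2}{5} \cdot 1 + 147\right) 125 = \left(\left(-5\right) \frac{2}{5} + 147\right) 125 = \left(-2 + 147\right) 125 = 145 \cdot 125 = 18125$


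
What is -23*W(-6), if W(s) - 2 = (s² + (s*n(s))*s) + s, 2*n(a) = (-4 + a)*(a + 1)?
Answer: -21436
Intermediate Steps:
n(a) = (1 + a)*(-4 + a)/2 (n(a) = ((-4 + a)*(a + 1))/2 = ((-4 + a)*(1 + a))/2 = ((1 + a)*(-4 + a))/2 = (1 + a)*(-4 + a)/2)
W(s) = 2 + s + s² + s²*(-2 + s²/2 - 3*s/2) (W(s) = 2 + ((s² + (s*(-2 + s²/2 - 3*s/2))*s) + s) = 2 + ((s² + s²*(-2 + s²/2 - 3*s/2)) + s) = 2 + (s + s² + s²*(-2 + s²/2 - 3*s/2)) = 2 + s + s² + s²*(-2 + s²/2 - 3*s/2))
-23*W(-6) = -23*(2 - 6 + (½)*(-6)⁴ - 1*(-6)² - 3/2*(-6)³) = -23*(2 - 6 + (½)*1296 - 1*36 - 3/2*(-216)) = -23*(2 - 6 + 648 - 36 + 324) = -23*932 = -21436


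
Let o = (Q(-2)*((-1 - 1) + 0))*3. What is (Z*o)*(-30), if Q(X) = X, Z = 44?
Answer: -15840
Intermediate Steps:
o = 12 (o = -2*((-1 - 1) + 0)*3 = -2*(-2 + 0)*3 = -2*(-2)*3 = 4*3 = 12)
(Z*o)*(-30) = (44*12)*(-30) = 528*(-30) = -15840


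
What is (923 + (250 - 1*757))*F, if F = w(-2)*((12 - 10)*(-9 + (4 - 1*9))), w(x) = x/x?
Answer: -11648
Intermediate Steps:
w(x) = 1
F = -28 (F = 1*((12 - 10)*(-9 + (4 - 1*9))) = 1*(2*(-9 + (4 - 9))) = 1*(2*(-9 - 5)) = 1*(2*(-14)) = 1*(-28) = -28)
(923 + (250 - 1*757))*F = (923 + (250 - 1*757))*(-28) = (923 + (250 - 757))*(-28) = (923 - 507)*(-28) = 416*(-28) = -11648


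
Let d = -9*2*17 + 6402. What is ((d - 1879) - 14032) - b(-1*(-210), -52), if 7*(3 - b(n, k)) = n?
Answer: -9788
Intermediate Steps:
b(n, k) = 3 - n/7
d = 6096 (d = -18*17 + 6402 = -306 + 6402 = 6096)
((d - 1879) - 14032) - b(-1*(-210), -52) = ((6096 - 1879) - 14032) - (3 - (-1)*(-210)/7) = (4217 - 14032) - (3 - ⅐*210) = -9815 - (3 - 30) = -9815 - 1*(-27) = -9815 + 27 = -9788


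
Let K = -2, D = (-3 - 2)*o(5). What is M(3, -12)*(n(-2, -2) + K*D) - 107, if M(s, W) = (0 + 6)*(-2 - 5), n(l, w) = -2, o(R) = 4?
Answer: -1703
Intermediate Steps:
D = -20 (D = (-3 - 2)*4 = -5*4 = -20)
M(s, W) = -42 (M(s, W) = 6*(-7) = -42)
M(3, -12)*(n(-2, -2) + K*D) - 107 = -42*(-2 - 2*(-20)) - 107 = -42*(-2 + 40) - 107 = -42*38 - 107 = -1596 - 107 = -1703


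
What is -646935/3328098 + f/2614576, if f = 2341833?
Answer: 1017064833179/1450260859408 ≈ 0.70130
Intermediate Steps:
-646935/3328098 + f/2614576 = -646935/3328098 + 2341833/2614576 = -646935*1/3328098 + 2341833*(1/2614576) = -215645/1109366 + 2341833/2614576 = 1017064833179/1450260859408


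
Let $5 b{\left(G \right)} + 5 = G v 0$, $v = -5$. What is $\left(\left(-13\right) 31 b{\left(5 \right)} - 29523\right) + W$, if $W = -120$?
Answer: $-29240$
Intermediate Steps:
$b{\left(G \right)} = -1$ ($b{\left(G \right)} = -1 + \frac{G \left(-5\right) 0}{5} = -1 + \frac{- 5 G 0}{5} = -1 + \frac{1}{5} \cdot 0 = -1 + 0 = -1$)
$\left(\left(-13\right) 31 b{\left(5 \right)} - 29523\right) + W = \left(\left(-13\right) 31 \left(-1\right) - 29523\right) - 120 = \left(\left(-403\right) \left(-1\right) - 29523\right) - 120 = \left(403 - 29523\right) - 120 = -29120 - 120 = -29240$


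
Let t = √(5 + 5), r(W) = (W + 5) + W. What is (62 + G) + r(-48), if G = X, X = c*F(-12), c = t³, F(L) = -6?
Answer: -29 - 60*√10 ≈ -218.74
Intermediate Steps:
r(W) = 5 + 2*W (r(W) = (5 + W) + W = 5 + 2*W)
t = √10 ≈ 3.1623
c = 10*√10 (c = (√10)³ = 10*√10 ≈ 31.623)
X = -60*√10 (X = (10*√10)*(-6) = -60*√10 ≈ -189.74)
G = -60*√10 ≈ -189.74
(62 + G) + r(-48) = (62 - 60*√10) + (5 + 2*(-48)) = (62 - 60*√10) + (5 - 96) = (62 - 60*√10) - 91 = -29 - 60*√10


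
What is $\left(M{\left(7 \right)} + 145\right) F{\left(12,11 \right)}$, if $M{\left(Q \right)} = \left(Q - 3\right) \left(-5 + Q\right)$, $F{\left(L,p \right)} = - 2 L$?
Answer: $-3672$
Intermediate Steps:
$M{\left(Q \right)} = \left(-5 + Q\right) \left(-3 + Q\right)$ ($M{\left(Q \right)} = \left(-3 + Q\right) \left(-5 + Q\right) = \left(-5 + Q\right) \left(-3 + Q\right)$)
$\left(M{\left(7 \right)} + 145\right) F{\left(12,11 \right)} = \left(\left(15 + 7^{2} - 56\right) + 145\right) \left(\left(-2\right) 12\right) = \left(\left(15 + 49 - 56\right) + 145\right) \left(-24\right) = \left(8 + 145\right) \left(-24\right) = 153 \left(-24\right) = -3672$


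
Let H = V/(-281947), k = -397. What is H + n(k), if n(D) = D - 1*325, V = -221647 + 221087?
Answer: -203565174/281947 ≈ -722.00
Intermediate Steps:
V = -560
n(D) = -325 + D (n(D) = D - 325 = -325 + D)
H = 560/281947 (H = -560/(-281947) = -560*(-1/281947) = 560/281947 ≈ 0.0019862)
H + n(k) = 560/281947 + (-325 - 397) = 560/281947 - 722 = -203565174/281947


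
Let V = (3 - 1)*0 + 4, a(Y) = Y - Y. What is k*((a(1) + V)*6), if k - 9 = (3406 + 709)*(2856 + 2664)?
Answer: 545155416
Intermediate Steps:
k = 22714809 (k = 9 + (3406 + 709)*(2856 + 2664) = 9 + 4115*5520 = 9 + 22714800 = 22714809)
a(Y) = 0
V = 4 (V = 2*0 + 4 = 0 + 4 = 4)
k*((a(1) + V)*6) = 22714809*((0 + 4)*6) = 22714809*(4*6) = 22714809*24 = 545155416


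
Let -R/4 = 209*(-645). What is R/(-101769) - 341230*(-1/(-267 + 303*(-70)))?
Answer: -15435821270/728564271 ≈ -21.187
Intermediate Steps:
R = 539220 (R = -836*(-645) = -4*(-134805) = 539220)
R/(-101769) - 341230*(-1/(-267 + 303*(-70))) = 539220/(-101769) - 341230*(-1/(-267 + 303*(-70))) = 539220*(-1/101769) - 341230*(-1/(-267 - 21210)) = -179740/33923 - 341230/((-1*(-21477))) = -179740/33923 - 341230/21477 = -15435821270/728564271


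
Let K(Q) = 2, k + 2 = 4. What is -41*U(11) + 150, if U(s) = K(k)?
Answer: 68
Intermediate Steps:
k = 2 (k = -2 + 4 = 2)
U(s) = 2
-41*U(11) + 150 = -41*2 + 150 = -82 + 150 = 68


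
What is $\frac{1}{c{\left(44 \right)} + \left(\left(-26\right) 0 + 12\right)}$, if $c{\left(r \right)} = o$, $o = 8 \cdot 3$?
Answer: $\frac{1}{36} \approx 0.027778$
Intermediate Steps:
$o = 24$
$c{\left(r \right)} = 24$
$\frac{1}{c{\left(44 \right)} + \left(\left(-26\right) 0 + 12\right)} = \frac{1}{24 + \left(\left(-26\right) 0 + 12\right)} = \frac{1}{24 + \left(0 + 12\right)} = \frac{1}{24 + 12} = \frac{1}{36}$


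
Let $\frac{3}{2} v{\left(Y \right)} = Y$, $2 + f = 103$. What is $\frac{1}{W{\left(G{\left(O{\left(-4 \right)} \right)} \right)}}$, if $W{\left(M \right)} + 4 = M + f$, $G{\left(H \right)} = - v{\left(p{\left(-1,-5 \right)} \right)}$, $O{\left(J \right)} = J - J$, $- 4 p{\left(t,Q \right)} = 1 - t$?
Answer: $\frac{3}{292} \approx 0.010274$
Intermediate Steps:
$f = 101$ ($f = -2 + 103 = 101$)
$p{\left(t,Q \right)} = - \frac{1}{4} + \frac{t}{4}$ ($p{\left(t,Q \right)} = - \frac{1 - t}{4} = - \frac{1}{4} + \frac{t}{4}$)
$v{\left(Y \right)} = \frac{2 Y}{3}$
$O{\left(J \right)} = 0$
$G{\left(H \right)} = \frac{1}{3}$ ($G{\left(H \right)} = - \frac{2 \left(- \frac{1}{4} + \frac{1}{4} \left(-1\right)\right)}{3} = - \frac{2 \left(- \frac{1}{4} - \frac{1}{4}\right)}{3} = - \frac{2 \left(-1\right)}{3 \cdot 2} = \left(-1\right) \left(- \frac{1}{3}\right) = \frac{1}{3}$)
$W{\left(M \right)} = 97 + M$ ($W{\left(M \right)} = -4 + \left(M + 101\right) = -4 + \left(101 + M\right) = 97 + M$)
$\frac{1}{W{\left(G{\left(O{\left(-4 \right)} \right)} \right)}} = \frac{1}{97 + \frac{1}{3}} = \frac{1}{\frac{292}{3}} = \frac{3}{292}$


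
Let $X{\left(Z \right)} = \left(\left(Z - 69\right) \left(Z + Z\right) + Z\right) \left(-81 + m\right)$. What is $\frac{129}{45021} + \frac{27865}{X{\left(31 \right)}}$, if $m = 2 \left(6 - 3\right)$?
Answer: $\frac{1979852}{12171375} \approx 0.16266$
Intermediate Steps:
$m = 6$ ($m = 2 \cdot 3 = 6$)
$X{\left(Z \right)} = - 75 Z - 150 Z \left(-69 + Z\right)$ ($X{\left(Z \right)} = \left(\left(Z - 69\right) \left(Z + Z\right) + Z\right) \left(-81 + 6\right) = \left(\left(-69 + Z\right) 2 Z + Z\right) \left(-75\right) = \left(2 Z \left(-69 + Z\right) + Z\right) \left(-75\right) = \left(Z + 2 Z \left(-69 + Z\right)\right) \left(-75\right) = - 75 Z - 150 Z \left(-69 + Z\right)$)
$\frac{129}{45021} + \frac{27865}{X{\left(31 \right)}} = \frac{129}{45021} + \frac{27865}{75 \cdot 31 \left(137 - 62\right)} = 129 \cdot \frac{1}{45021} + \frac{27865}{75 \cdot 31 \left(137 - 62\right)} = \frac{1}{349} + \frac{27865}{75 \cdot 31 \cdot 75} = \frac{1}{349} + \frac{27865}{174375} = \frac{1}{349} + 27865 \cdot \frac{1}{174375} = \frac{1}{349} + \frac{5573}{34875} = \frac{1979852}{12171375}$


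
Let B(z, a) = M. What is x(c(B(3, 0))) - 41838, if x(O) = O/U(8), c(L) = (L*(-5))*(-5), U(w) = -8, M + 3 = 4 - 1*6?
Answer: -334579/8 ≈ -41822.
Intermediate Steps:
M = -5 (M = -3 + (4 - 1*6) = -3 + (4 - 6) = -3 - 2 = -5)
B(z, a) = -5
c(L) = 25*L (c(L) = -5*L*(-5) = 25*L)
x(O) = -O/8 (x(O) = O/(-8) = O*(-⅛) = -O/8)
x(c(B(3, 0))) - 41838 = -25*(-5)/8 - 41838 = -⅛*(-125) - 41838 = 125/8 - 41838 = -334579/8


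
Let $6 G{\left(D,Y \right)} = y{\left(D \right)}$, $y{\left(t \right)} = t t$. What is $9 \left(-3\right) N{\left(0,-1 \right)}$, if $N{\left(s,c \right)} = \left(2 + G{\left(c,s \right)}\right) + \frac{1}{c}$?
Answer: $- \frac{63}{2} \approx -31.5$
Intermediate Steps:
$y{\left(t \right)} = t^{2}$
$G{\left(D,Y \right)} = \frac{D^{2}}{6}$
$N{\left(s,c \right)} = 2 + \frac{1}{c} + \frac{c^{2}}{6}$ ($N{\left(s,c \right)} = \left(2 + \frac{c^{2}}{6}\right) + \frac{1}{c} = 2 + \frac{1}{c} + \frac{c^{2}}{6}$)
$9 \left(-3\right) N{\left(0,-1 \right)} = 9 \left(-3\right) \left(2 + \frac{1}{-1} + \frac{\left(-1\right)^{2}}{6}\right) = - 27 \left(2 - 1 + \frac{1}{6} \cdot 1\right) = - 27 \left(2 - 1 + \frac{1}{6}\right) = \left(-27\right) \frac{7}{6} = - \frac{63}{2}$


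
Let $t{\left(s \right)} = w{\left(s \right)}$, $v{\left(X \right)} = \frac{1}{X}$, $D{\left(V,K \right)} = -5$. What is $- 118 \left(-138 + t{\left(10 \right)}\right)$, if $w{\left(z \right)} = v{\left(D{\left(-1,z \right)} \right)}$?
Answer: $\frac{81538}{5} \approx 16308.0$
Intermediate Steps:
$w{\left(z \right)} = - \frac{1}{5}$ ($w{\left(z \right)} = \frac{1}{-5} = - \frac{1}{5}$)
$t{\left(s \right)} = - \frac{1}{5}$
$- 118 \left(-138 + t{\left(10 \right)}\right) = - 118 \left(-138 - \frac{1}{5}\right) = \left(-118\right) \left(- \frac{691}{5}\right) = \frac{81538}{5}$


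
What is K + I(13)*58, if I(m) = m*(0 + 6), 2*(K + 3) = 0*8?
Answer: 4521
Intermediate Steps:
K = -3 (K = -3 + (0*8)/2 = -3 + (½)*0 = -3 + 0 = -3)
I(m) = 6*m (I(m) = m*6 = 6*m)
K + I(13)*58 = -3 + (6*13)*58 = -3 + 78*58 = -3 + 4524 = 4521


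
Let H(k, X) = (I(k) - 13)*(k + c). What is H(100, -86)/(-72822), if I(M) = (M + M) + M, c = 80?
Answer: -8610/12137 ≈ -0.70940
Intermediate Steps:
I(M) = 3*M (I(M) = 2*M + M = 3*M)
H(k, X) = (-13 + 3*k)*(80 + k) (H(k, X) = (3*k - 13)*(k + 80) = (-13 + 3*k)*(80 + k))
H(100, -86)/(-72822) = (-1040 + 3*100² + 227*100)/(-72822) = (-1040 + 3*10000 + 22700)*(-1/72822) = (-1040 + 30000 + 22700)*(-1/72822) = 51660*(-1/72822) = -8610/12137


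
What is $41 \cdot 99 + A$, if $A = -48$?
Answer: $4011$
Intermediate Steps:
$41 \cdot 99 + A = 41 \cdot 99 - 48 = 4059 - 48 = 4011$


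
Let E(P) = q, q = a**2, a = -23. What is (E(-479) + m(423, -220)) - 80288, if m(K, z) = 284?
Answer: -79475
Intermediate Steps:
q = 529 (q = (-23)**2 = 529)
E(P) = 529
(E(-479) + m(423, -220)) - 80288 = (529 + 284) - 80288 = 813 - 80288 = -79475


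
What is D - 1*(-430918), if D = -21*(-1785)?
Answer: 468403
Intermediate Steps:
D = 37485
D - 1*(-430918) = 37485 - 1*(-430918) = 37485 + 430918 = 468403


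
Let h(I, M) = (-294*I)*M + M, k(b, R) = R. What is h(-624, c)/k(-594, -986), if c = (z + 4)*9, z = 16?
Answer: -16511130/493 ≈ -33491.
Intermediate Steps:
c = 180 (c = (16 + 4)*9 = 20*9 = 180)
h(I, M) = M - 294*I*M (h(I, M) = -294*I*M + M = M - 294*I*M)
h(-624, c)/k(-594, -986) = (180*(1 - 294*(-624)))/(-986) = (180*(1 + 183456))*(-1/986) = (180*183457)*(-1/986) = 33022260*(-1/986) = -16511130/493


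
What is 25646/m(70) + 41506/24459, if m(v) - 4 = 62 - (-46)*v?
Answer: 12317165/1296327 ≈ 9.5016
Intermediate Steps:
m(v) = 66 + 46*v (m(v) = 4 + (62 - (-46)*v) = 4 + (62 + 46*v) = 66 + 46*v)
25646/m(70) + 41506/24459 = 25646/(66 + 46*70) + 41506/24459 = 25646/(66 + 3220) + 41506*(1/24459) = 25646/3286 + 41506/24459 = 25646*(1/3286) + 41506/24459 = 12823/1643 + 41506/24459 = 12317165/1296327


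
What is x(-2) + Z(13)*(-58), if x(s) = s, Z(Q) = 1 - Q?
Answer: 694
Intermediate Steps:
x(-2) + Z(13)*(-58) = -2 + (1 - 1*13)*(-58) = -2 + (1 - 13)*(-58) = -2 - 12*(-58) = -2 + 696 = 694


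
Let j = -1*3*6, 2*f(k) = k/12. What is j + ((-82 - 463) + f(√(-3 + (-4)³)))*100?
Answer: -54518 + 25*I*√67/6 ≈ -54518.0 + 34.106*I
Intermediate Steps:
f(k) = k/24 (f(k) = (k/12)/2 = k/24)
j = -18 (j = -3*6 = -18)
j + ((-82 - 463) + f(√(-3 + (-4)³)))*100 = -18 + ((-82 - 463) + √(-3 + (-4)³)/24)*100 = -18 + (-545 + √(-3 - 64)/24)*100 = -18 + (-545 + √(-67)/24)*100 = -18 + (-545 + (I*√67)/24)*100 = -18 + (-545 + I*√67/24)*100 = -18 + (-54500 + 25*I*√67/6) = -54518 + 25*I*√67/6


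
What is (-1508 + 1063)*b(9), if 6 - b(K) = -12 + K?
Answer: -4005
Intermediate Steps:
b(K) = 18 - K (b(K) = 6 - (-12 + K) = 6 + (12 - K) = 18 - K)
(-1508 + 1063)*b(9) = (-1508 + 1063)*(18 - 1*9) = -445*(18 - 9) = -445*9 = -4005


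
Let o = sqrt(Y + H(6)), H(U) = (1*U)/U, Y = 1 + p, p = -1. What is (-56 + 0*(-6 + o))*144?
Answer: -8064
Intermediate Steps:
Y = 0 (Y = 1 - 1 = 0)
H(U) = 1 (H(U) = U/U = 1)
o = 1 (o = sqrt(0 + 1) = sqrt(1) = 1)
(-56 + 0*(-6 + o))*144 = (-56 + 0*(-6 + 1))*144 = (-56 + 0*(-5))*144 = (-56 + 0)*144 = -56*144 = -8064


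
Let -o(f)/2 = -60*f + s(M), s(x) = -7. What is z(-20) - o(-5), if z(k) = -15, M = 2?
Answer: 571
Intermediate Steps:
o(f) = 14 + 120*f (o(f) = -2*(-60*f - 7) = -2*(-7 - 60*f) = 14 + 120*f)
z(-20) - o(-5) = -15 - (14 + 120*(-5)) = -15 - (14 - 600) = -15 - 1*(-586) = -15 + 586 = 571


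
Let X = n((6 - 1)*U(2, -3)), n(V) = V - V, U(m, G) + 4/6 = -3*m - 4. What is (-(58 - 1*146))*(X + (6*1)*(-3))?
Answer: -1584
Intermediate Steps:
U(m, G) = -14/3 - 3*m (U(m, G) = -⅔ + (-3*m - 4) = -⅔ + (-4 - 3*m) = -14/3 - 3*m)
n(V) = 0
X = 0
(-(58 - 1*146))*(X + (6*1)*(-3)) = (-(58 - 1*146))*(0 + (6*1)*(-3)) = (-(58 - 146))*(0 + 6*(-3)) = (-1*(-88))*(0 - 18) = 88*(-18) = -1584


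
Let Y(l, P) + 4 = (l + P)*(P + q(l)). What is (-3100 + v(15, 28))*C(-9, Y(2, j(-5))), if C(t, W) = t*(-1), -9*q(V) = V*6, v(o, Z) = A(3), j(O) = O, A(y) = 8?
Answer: -27828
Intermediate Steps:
v(o, Z) = 8
q(V) = -2*V/3 (q(V) = -V*6/9 = -2*V/3)
Y(l, P) = -4 + (P + l)*(P - 2*l/3) (Y(l, P) = -4 + (l + P)*(P - 2*l/3) = -4 + (P + l)*(P - 2*l/3))
C(t, W) = -t
(-3100 + v(15, 28))*C(-9, Y(2, j(-5))) = (-3100 + 8)*(-1*(-9)) = -3092*9 = -27828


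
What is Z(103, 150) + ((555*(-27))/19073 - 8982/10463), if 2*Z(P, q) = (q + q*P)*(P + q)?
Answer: 393812952644859/199560799 ≈ 1.9734e+6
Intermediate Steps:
Z(P, q) = (P + q)*(q + P*q)/2 (Z(P, q) = ((q + q*P)*(P + q))/2 = ((q + P*q)*(P + q))/2 = ((P + q)*(q + P*q))/2 = (P + q)*(q + P*q)/2)
Z(103, 150) + ((555*(-27))/19073 - 8982/10463) = (1/2)*150*(103 + 150 + 103**2 + 103*150) + ((555*(-27))/19073 - 8982/10463) = (1/2)*150*(103 + 150 + 10609 + 15450) + (-14985*1/19073 - 8982*1/10463) = (1/2)*150*26312 + (-14985/19073 - 8982/10463) = 1973400 - 328101741/199560799 = 393812952644859/199560799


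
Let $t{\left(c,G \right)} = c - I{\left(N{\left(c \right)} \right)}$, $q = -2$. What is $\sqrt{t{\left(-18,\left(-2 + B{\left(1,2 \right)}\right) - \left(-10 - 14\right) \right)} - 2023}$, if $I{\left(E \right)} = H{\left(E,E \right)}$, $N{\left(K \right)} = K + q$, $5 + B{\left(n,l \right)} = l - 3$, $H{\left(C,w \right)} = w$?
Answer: $i \sqrt{2021} \approx 44.956 i$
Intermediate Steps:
$B{\left(n,l \right)} = -8 + l$ ($B{\left(n,l \right)} = -5 + \left(l - 3\right) = -5 + \left(-3 + l\right) = -8 + l$)
$N{\left(K \right)} = -2 + K$ ($N{\left(K \right)} = K - 2 = -2 + K$)
$I{\left(E \right)} = E$
$t{\left(c,G \right)} = 2$ ($t{\left(c,G \right)} = c - \left(-2 + c\right) = 2$)
$\sqrt{t{\left(-18,\left(-2 + B{\left(1,2 \right)}\right) - \left(-10 - 14\right) \right)} - 2023} = \sqrt{2 - 2023} = \sqrt{-2021} = i \sqrt{2021}$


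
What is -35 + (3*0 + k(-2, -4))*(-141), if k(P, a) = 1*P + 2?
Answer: -35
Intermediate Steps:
k(P, a) = 2 + P (k(P, a) = P + 2 = 2 + P)
-35 + (3*0 + k(-2, -4))*(-141) = -35 + (3*0 + (2 - 2))*(-141) = -35 + (0 + 0)*(-141) = -35 + 0*(-141) = -35 + 0 = -35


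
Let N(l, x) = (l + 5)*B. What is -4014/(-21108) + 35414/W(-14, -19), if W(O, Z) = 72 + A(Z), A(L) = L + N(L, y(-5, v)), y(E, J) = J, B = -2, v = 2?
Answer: 124640641/284958 ≈ 437.40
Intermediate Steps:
N(l, x) = -10 - 2*l (N(l, x) = (l + 5)*(-2) = (5 + l)*(-2) = -10 - 2*l)
A(L) = -10 - L (A(L) = L + (-10 - 2*L) = -10 - L)
W(O, Z) = 62 - Z (W(O, Z) = 72 + (-10 - Z) = 62 - Z)
-4014/(-21108) + 35414/W(-14, -19) = -4014/(-21108) + 35414/(62 - 1*(-19)) = -4014*(-1/21108) + 35414/(62 + 19) = 669/3518 + 35414/81 = 124640641/284958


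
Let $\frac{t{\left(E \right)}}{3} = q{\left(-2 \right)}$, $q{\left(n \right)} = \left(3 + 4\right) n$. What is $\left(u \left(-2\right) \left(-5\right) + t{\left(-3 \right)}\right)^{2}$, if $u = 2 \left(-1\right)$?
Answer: $3844$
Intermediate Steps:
$u = -2$
$q{\left(n \right)} = 7 n$
$t{\left(E \right)} = -42$ ($t{\left(E \right)} = 3 \cdot 7 \left(-2\right) = 3 \left(-14\right) = -42$)
$\left(u \left(-2\right) \left(-5\right) + t{\left(-3 \right)}\right)^{2} = \left(\left(-2\right) \left(-2\right) \left(-5\right) - 42\right)^{2} = \left(4 \left(-5\right) - 42\right)^{2} = \left(-20 - 42\right)^{2} = \left(-62\right)^{2} = 3844$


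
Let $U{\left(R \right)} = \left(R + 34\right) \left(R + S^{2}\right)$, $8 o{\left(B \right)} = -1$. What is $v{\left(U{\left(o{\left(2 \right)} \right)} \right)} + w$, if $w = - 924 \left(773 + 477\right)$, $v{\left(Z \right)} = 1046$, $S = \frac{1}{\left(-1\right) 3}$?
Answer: $-1153954$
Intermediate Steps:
$o{\left(B \right)} = - \frac{1}{8}$ ($o{\left(B \right)} = \frac{1}{8} \left(-1\right) = - \frac{1}{8}$)
$S = - \frac{1}{3}$ ($S = \frac{1}{-3} = - \frac{1}{3} \approx -0.33333$)
$U{\left(R \right)} = \left(34 + R\right) \left(\frac{1}{9} + R\right)$ ($U{\left(R \right)} = \left(R + 34\right) \left(R + \left(- \frac{1}{3}\right)^{2}\right) = \left(34 + R\right) \left(R + \frac{1}{9}\right) = \left(34 + R\right) \left(\frac{1}{9} + R\right)$)
$w = -1155000$ ($w = \left(-924\right) 1250 = -1155000$)
$v{\left(U{\left(o{\left(2 \right)} \right)} \right)} + w = 1046 - 1155000 = -1153954$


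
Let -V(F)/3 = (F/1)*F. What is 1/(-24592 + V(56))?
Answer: -1/34000 ≈ -2.9412e-5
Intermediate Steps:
V(F) = -3*F² (V(F) = -3*F/1*F = -3*F*1*F = -3*F*F = -3*F²)
1/(-24592 + V(56)) = 1/(-24592 - 3*56²) = 1/(-24592 - 3*3136) = 1/(-24592 - 9408) = 1/(-34000) = -1/34000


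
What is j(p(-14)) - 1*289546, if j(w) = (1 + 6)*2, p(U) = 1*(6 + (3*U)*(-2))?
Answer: -289532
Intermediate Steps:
p(U) = 6 - 6*U (p(U) = 1*(6 - 6*U) = 6 - 6*U)
j(w) = 14 (j(w) = 7*2 = 14)
j(p(-14)) - 1*289546 = 14 - 1*289546 = 14 - 289546 = -289532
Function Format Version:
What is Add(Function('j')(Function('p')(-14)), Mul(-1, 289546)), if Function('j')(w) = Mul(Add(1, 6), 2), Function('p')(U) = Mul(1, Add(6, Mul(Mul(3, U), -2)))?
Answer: -289532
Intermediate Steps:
Function('p')(U) = Add(6, Mul(-6, U)) (Function('p')(U) = Mul(1, Add(6, Mul(-6, U))) = Add(6, Mul(-6, U)))
Function('j')(w) = 14 (Function('j')(w) = Mul(7, 2) = 14)
Add(Function('j')(Function('p')(-14)), Mul(-1, 289546)) = Add(14, Mul(-1, 289546)) = Add(14, -289546) = -289532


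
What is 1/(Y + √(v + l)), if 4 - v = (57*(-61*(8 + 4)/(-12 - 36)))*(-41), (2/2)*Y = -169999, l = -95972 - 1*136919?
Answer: -679996/115599428995 - 2*I*√788991/115599428995 ≈ -5.8823e-6 - 1.5368e-8*I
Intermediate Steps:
l = -232891 (l = -95972 - 136919 = -232891)
Y = -169999
v = 142573/4 (v = 4 - 57*(-61*(8 + 4)/(-12 - 36))*(-41) = 4 - 57*(-61/((-48/12)))*(-41) = 4 - 57*(-61/((-48*1/12)))*(-41) = 4 - 57*(-61/(-4))*(-41) = 4 - 57*(-61*(-¼))*(-41) = 4 - 57*(61/4)*(-41) = 4 - 3477*(-41)/4 = 4 - 1*(-142557/4) = 4 + 142557/4 = 142573/4 ≈ 35643.)
1/(Y + √(v + l)) = 1/(-169999 + √(142573/4 - 232891)) = 1/(-169999 + √(-788991/4)) = 1/(-169999 + I*√788991/2)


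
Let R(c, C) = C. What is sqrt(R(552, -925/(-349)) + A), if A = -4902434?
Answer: I*sqrt(597121040809)/349 ≈ 2214.1*I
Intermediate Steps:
sqrt(R(552, -925/(-349)) + A) = sqrt(-925/(-349) - 4902434) = sqrt(-925*(-1/349) - 4902434) = sqrt(925/349 - 4902434) = sqrt(-1710948541/349) = I*sqrt(597121040809)/349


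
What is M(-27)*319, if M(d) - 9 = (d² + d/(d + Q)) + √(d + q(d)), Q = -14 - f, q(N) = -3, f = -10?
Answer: 7306695/31 + 319*I*√30 ≈ 2.357e+5 + 1747.2*I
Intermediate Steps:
Q = -4 (Q = -14 - 1*(-10) = -14 + 10 = -4)
M(d) = 9 + d² + √(-3 + d) + d/(-4 + d) (M(d) = 9 + ((d² + d/(d - 4)) + √(d - 3)) = 9 + ((d² + d/(-4 + d)) + √(-3 + d)) = 9 + (d² + √(-3 + d) + d/(-4 + d)) = 9 + d² + √(-3 + d) + d/(-4 + d))
M(-27)*319 = ((-36 + (-27)³ - 4*(-27)² - 4*√(-3 - 27) + 10*(-27) - 27*√(-3 - 27))/(-4 - 27))*319 = ((-36 - 19683 - 4*729 - 4*I*√30 - 270 - 27*I*√30)/(-31))*319 = -(-36 - 19683 - 2916 - 4*I*√30 - 270 - 27*I*√30)/31*319 = -(-22905 - 31*I*√30)/31*319 = (22905/31 + I*√30)*319 = 7306695/31 + 319*I*√30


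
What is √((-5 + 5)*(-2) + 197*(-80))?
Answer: 4*I*√985 ≈ 125.54*I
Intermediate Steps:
√((-5 + 5)*(-2) + 197*(-80)) = √(0*(-2) - 15760) = √(0 - 15760) = √(-15760) = 4*I*√985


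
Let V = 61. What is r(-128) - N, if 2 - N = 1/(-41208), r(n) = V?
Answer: 2431271/41208 ≈ 59.000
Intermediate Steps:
r(n) = 61
N = 82417/41208 (N = 2 - 1/(-41208) = 2 - 1*(-1/41208) = 2 + 1/41208 = 82417/41208 ≈ 2.0000)
r(-128) - N = 61 - 1*82417/41208 = 61 - 82417/41208 = 2431271/41208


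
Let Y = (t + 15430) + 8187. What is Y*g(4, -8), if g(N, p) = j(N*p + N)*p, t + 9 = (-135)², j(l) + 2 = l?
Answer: 10039920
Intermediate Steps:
j(l) = -2 + l
t = 18216 (t = -9 + (-135)² = -9 + 18225 = 18216)
g(N, p) = p*(-2 + N + N*p) (g(N, p) = (-2 + (N*p + N))*p = (-2 + (N + N*p))*p = (-2 + N + N*p)*p = p*(-2 + N + N*p))
Y = 41833 (Y = (18216 + 15430) + 8187 = 33646 + 8187 = 41833)
Y*g(4, -8) = 41833*(-8*(-2 + 4*(1 - 8))) = 41833*(-8*(-2 + 4*(-7))) = 41833*(-8*(-2 - 28)) = 41833*(-8*(-30)) = 41833*240 = 10039920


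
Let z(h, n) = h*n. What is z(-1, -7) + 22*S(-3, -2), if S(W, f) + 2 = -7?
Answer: -191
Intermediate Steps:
S(W, f) = -9 (S(W, f) = -2 - 7 = -9)
z(-1, -7) + 22*S(-3, -2) = -1*(-7) + 22*(-9) = 7 - 198 = -191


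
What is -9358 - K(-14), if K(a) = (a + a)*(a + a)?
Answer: -10142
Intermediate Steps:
K(a) = 4*a**2 (K(a) = (2*a)*(2*a) = 4*a**2)
-9358 - K(-14) = -9358 - 4*(-14)**2 = -9358 - 4*196 = -9358 - 1*784 = -9358 - 784 = -10142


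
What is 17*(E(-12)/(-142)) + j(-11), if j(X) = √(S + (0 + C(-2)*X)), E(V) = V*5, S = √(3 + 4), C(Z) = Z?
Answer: 510/71 + √(22 + √7) ≈ 12.148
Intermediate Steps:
S = √7 ≈ 2.6458
E(V) = 5*V
j(X) = √(√7 - 2*X) (j(X) = √(√7 + (0 - 2*X)) = √(√7 - 2*X))
17*(E(-12)/(-142)) + j(-11) = 17*((5*(-12))/(-142)) + √(√7 - 2*(-11)) = 17*(-60*(-1/142)) + √(√7 + 22) = 17*(30/71) + √(22 + √7) = 510/71 + √(22 + √7)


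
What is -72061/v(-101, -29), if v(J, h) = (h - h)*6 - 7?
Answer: 72061/7 ≈ 10294.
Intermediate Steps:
v(J, h) = -7 (v(J, h) = 0*6 - 7 = 0 - 7 = -7)
-72061/v(-101, -29) = -72061/(-7) = -72061*(-1/7) = 72061/7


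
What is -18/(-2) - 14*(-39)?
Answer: 555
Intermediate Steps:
-18/(-2) - 14*(-39) = -18*(-1/2) + 546 = 9 + 546 = 555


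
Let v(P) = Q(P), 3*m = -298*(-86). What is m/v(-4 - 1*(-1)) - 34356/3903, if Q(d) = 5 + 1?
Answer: 16567946/11709 ≈ 1415.0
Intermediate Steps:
m = 25628/3 (m = (-298*(-86))/3 = (⅓)*25628 = 25628/3 ≈ 8542.7)
Q(d) = 6
v(P) = 6
m/v(-4 - 1*(-1)) - 34356/3903 = (25628/3)/6 - 34356/3903 = (25628/3)*(⅙) - 34356*1/3903 = 12814/9 - 11452/1301 = 16567946/11709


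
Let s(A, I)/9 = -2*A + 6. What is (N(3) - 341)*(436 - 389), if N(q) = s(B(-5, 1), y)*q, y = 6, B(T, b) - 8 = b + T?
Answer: -18565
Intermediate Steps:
B(T, b) = 8 + T + b (B(T, b) = 8 + (b + T) = 8 + (T + b) = 8 + T + b)
s(A, I) = 54 - 18*A (s(A, I) = 9*(-2*A + 6) = 9*(6 - 2*A) = 54 - 18*A)
N(q) = -18*q (N(q) = (54 - 18*(8 - 5 + 1))*q = (54 - 18*4)*q = (54 - 72)*q = -18*q)
(N(3) - 341)*(436 - 389) = (-18*3 - 341)*(436 - 389) = (-54 - 341)*47 = -395*47 = -18565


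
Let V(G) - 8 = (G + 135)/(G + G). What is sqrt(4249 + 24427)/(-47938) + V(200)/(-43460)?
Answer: -707/3476800 - sqrt(7169)/23969 ≈ -0.0037358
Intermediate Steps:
V(G) = 8 + (135 + G)/(2*G) (V(G) = 8 + (G + 135)/(G + G) = 8 + (135 + G)/((2*G)) = 8 + (135 + G)*(1/(2*G)) = 8 + (135 + G)/(2*G))
sqrt(4249 + 24427)/(-47938) + V(200)/(-43460) = sqrt(4249 + 24427)/(-47938) + ((1/2)*(135 + 17*200)/200)/(-43460) = sqrt(28676)*(-1/47938) + ((1/2)*(1/200)*(135 + 3400))*(-1/43460) = (2*sqrt(7169))*(-1/47938) + ((1/2)*(1/200)*3535)*(-1/43460) = -sqrt(7169)/23969 + (707/80)*(-1/43460) = -sqrt(7169)/23969 - 707/3476800 = -707/3476800 - sqrt(7169)/23969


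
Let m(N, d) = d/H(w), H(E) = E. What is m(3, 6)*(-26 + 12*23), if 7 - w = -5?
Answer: 125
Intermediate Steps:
w = 12 (w = 7 - 1*(-5) = 7 + 5 = 12)
m(N, d) = d/12
m(3, 6)*(-26 + 12*23) = ((1/12)*6)*(-26 + 12*23) = (-26 + 276)/2 = (½)*250 = 125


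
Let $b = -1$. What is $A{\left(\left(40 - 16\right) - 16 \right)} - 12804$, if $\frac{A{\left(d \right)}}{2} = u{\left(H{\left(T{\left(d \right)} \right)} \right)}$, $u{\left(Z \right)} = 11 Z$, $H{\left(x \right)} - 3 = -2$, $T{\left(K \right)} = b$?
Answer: $-12782$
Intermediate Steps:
$T{\left(K \right)} = -1$
$H{\left(x \right)} = 1$ ($H{\left(x \right)} = 3 - 2 = 1$)
$A{\left(d \right)} = 22$ ($A{\left(d \right)} = 2 \cdot 11 \cdot 1 = 2 \cdot 11 = 22$)
$A{\left(\left(40 - 16\right) - 16 \right)} - 12804 = 22 - 12804 = -12782$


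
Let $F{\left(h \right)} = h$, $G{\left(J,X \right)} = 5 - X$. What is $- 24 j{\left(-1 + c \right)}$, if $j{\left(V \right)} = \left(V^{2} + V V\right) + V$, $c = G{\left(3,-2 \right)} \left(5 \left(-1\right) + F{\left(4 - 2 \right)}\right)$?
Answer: $-22704$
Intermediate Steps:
$c = -21$ ($c = \left(5 - -2\right) \left(5 \left(-1\right) + \left(4 - 2\right)\right) = \left(5 + 2\right) \left(-5 + 2\right) = 7 \left(-3\right) = -21$)
$j{\left(V \right)} = V + 2 V^{2}$ ($j{\left(V \right)} = \left(V^{2} + V^{2}\right) + V = 2 V^{2} + V = V + 2 V^{2}$)
$- 24 j{\left(-1 + c \right)} = - 24 \left(-1 - 21\right) \left(1 + 2 \left(-1 - 21\right)\right) = - 24 \left(- 22 \left(1 + 2 \left(-22\right)\right)\right) = - 24 \left(- 22 \left(1 - 44\right)\right) = - 24 \left(\left(-22\right) \left(-43\right)\right) = \left(-24\right) 946 = -22704$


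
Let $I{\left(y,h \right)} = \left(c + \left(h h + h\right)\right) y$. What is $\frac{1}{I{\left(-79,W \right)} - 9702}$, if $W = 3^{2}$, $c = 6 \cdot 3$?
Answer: $- \frac{1}{18234} \approx -5.4843 \cdot 10^{-5}$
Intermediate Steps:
$c = 18$
$W = 9$
$I{\left(y,h \right)} = y \left(18 + h + h^{2}\right)$ ($I{\left(y,h \right)} = \left(18 + \left(h h + h\right)\right) y = \left(18 + \left(h^{2} + h\right)\right) y = \left(18 + \left(h + h^{2}\right)\right) y = \left(18 + h + h^{2}\right) y = y \left(18 + h + h^{2}\right)$)
$\frac{1}{I{\left(-79,W \right)} - 9702} = \frac{1}{- 79 \left(18 + 9 + 9^{2}\right) - 9702} = \frac{1}{- 79 \left(18 + 9 + 81\right) - 9702} = \frac{1}{\left(-79\right) 108 - 9702} = \frac{1}{-8532 - 9702} = \frac{1}{-18234} = - \frac{1}{18234}$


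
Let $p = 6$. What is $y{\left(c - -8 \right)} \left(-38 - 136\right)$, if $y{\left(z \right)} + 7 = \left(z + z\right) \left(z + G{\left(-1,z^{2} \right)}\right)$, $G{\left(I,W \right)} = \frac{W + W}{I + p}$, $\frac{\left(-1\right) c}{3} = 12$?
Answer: $\frac{13920522}{5} \approx 2.7841 \cdot 10^{6}$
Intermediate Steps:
$c = -36$ ($c = \left(-3\right) 12 = -36$)
$G{\left(I,W \right)} = \frac{2 W}{6 + I}$ ($G{\left(I,W \right)} = \frac{W + W}{I + 6} = \frac{2 W}{6 + I}$)
$y{\left(z \right)} = -7 + 2 z \left(z + \frac{2 z^{2}}{5}\right)$ ($y{\left(z \right)} = -7 + \left(z + z\right) \left(z + \frac{2 z^{2}}{6 - 1}\right) = -7 + 2 z \left(z + \frac{2 z^{2}}{5}\right)$)
$y{\left(c - -8 \right)} \left(-38 - 136\right) = \left(-7 + 2 \left(-36 - -8\right)^{2} + \frac{4 \left(-36 - -8\right)^{3}}{5}\right) \left(-38 - 136\right) = \left(-7 + 2 \left(-36 + 8\right)^{2} + \frac{4 \left(-36 + 8\right)^{3}}{5}\right) \left(-174\right) = \left(-7 + 2 \left(-28\right)^{2} + \frac{4 \left(-28\right)^{3}}{5}\right) \left(-174\right) = \left(-7 + 2 \cdot 784 + \frac{4}{5} \left(-21952\right)\right) \left(-174\right) = \left(-7 + 1568 - \frac{87808}{5}\right) \left(-174\right) = \left(- \frac{80003}{5}\right) \left(-174\right) = \frac{13920522}{5}$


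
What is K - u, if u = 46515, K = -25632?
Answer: -72147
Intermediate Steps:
K - u = -25632 - 1*46515 = -25632 - 46515 = -72147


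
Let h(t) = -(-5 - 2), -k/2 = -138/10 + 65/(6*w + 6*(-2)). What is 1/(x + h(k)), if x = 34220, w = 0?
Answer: 1/34227 ≈ 2.9217e-5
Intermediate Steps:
k = 1153/30 (k = -2*(-138/10 + 65/(6*0 + 6*(-2))) = -2*(-138*1/10 + 65/(0 - 12)) = -2*(-69/5 + 65/(-12)) = -2*(-69/5 + 65*(-1/12)) = -2*(-69/5 - 65/12) = -2*(-1153/60) = 1153/30 ≈ 38.433)
h(t) = 7 (h(t) = -1*(-7) = 7)
1/(x + h(k)) = 1/(34220 + 7) = 1/34227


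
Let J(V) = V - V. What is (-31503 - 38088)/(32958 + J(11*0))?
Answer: -23197/10986 ≈ -2.1115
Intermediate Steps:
J(V) = 0
(-31503 - 38088)/(32958 + J(11*0)) = (-31503 - 38088)/(32958 + 0) = -69591/32958 = -69591*1/32958 = -23197/10986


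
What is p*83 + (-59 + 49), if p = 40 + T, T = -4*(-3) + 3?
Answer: 4555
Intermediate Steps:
T = 15 (T = 12 + 3 = 15)
p = 55 (p = 40 + 15 = 55)
p*83 + (-59 + 49) = 55*83 + (-59 + 49) = 4565 - 10 = 4555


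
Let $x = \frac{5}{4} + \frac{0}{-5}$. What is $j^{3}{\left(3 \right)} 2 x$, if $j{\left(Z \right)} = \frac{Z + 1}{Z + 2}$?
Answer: $\frac{32}{25} \approx 1.28$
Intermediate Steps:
$j{\left(Z \right)} = \frac{1 + Z}{2 + Z}$
$x = \frac{5}{4}$ ($x = 5 \cdot \frac{1}{4} + 0 \left(- \frac{1}{5}\right) = \frac{5}{4} + 0 = \frac{5}{4} \approx 1.25$)
$j^{3}{\left(3 \right)} 2 x = \left(\frac{1 + 3}{2 + 3}\right)^{3} \cdot 2 \cdot \frac{5}{4} = \left(\frac{1}{5} \cdot 4\right)^{3} \cdot 2 \cdot \frac{5}{4} = \left(\frac{4}{5}\right)^{3} \cdot 2 \cdot \frac{5}{4} = \frac{64}{125} \cdot 2 \cdot \frac{5}{4} = \frac{128}{125} \cdot \frac{5}{4} = \frac{32}{25}$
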